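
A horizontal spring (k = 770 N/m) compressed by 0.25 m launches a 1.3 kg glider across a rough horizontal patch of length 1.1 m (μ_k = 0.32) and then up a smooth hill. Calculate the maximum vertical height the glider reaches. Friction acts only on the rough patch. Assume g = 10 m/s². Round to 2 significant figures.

h = 1.5 m

Spring energy: E₀ = ½kx² = ½(770)(0.25)² = 24.062 J
Friction: W_f = μ_k mg d = (0.32)(1.3)(10)(1.1) = 4.576 J
Energy at base of ramp: E = 24.062 − 4.576 = 19.486 J
At max height all remaining energy is PE: mgh = E ⇒ h = E/(mg) = 19.486/(1.3 × 10) = 1.499 m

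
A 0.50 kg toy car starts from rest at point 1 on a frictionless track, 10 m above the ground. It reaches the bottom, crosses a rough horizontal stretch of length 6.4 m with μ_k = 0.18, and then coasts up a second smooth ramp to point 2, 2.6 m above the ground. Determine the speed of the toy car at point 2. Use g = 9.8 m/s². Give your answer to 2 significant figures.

Energy at 1: mgh₁ = (0.50)(9.8)(10) = 49.000 J
Friction loss: W_f = μ_k mg d = 5.645 J
At 2: ½mv² + mgh₂ = mgh₁ − W_f
½mv² = 49.000 − 5.645 − 12.740 = 30.615 J
v = √(2 × 30.615/0.50) = 11.07 m/s

v = 11 m/s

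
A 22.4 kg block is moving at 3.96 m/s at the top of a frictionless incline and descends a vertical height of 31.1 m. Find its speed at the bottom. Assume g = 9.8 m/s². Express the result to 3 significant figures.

v = 25.0 m/s

By conservation of mechanical energy, ½mv₀² + mgh = ½mv²
The mass cancels from both sides.
v² = v₀² + 2gh = (3.96)² + 2(9.8)(31.1) = 625.24
v = √625.24 = 25.00 m/s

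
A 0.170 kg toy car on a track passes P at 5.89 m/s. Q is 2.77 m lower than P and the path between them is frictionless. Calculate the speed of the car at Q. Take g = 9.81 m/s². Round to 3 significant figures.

Mechanical energy is conserved (no friction): ½mv₀² + mgh = ½mv²
v² = v₀² + 2gh = (5.89)² + 2(9.81)(2.77) = 89.040
v = √89.040 = 9.436 m/s

v = 9.44 m/s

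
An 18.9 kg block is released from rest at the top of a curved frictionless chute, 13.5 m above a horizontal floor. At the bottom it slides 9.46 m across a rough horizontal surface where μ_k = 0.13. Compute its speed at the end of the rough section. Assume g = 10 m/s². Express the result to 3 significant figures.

v = 15.7 m/s

Applying the work–energy principle:
mgh = ½mv² + μ_k m g d
W_f = μ_k mg d = (0.13)(18.9)(10)(9.46) = 232.4 J
½mv² = mgh − W_f = 2551.5 − 232.4 = 2319.1 J
v = √(2 × 2319.1/18.9) = 15.67 m/s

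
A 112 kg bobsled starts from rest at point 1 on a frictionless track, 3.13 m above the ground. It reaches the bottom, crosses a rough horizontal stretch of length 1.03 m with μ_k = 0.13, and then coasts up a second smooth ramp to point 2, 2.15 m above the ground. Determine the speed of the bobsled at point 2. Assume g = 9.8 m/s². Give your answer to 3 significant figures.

v = 4.07 m/s

Energy at 1: mgh₁ = (112)(9.8)(3.13) = 3435.5 J
Friction loss: W_f = μ_k mg d = 147.0 J
At 2: ½mv² + mgh₂ = mgh₁ − W_f
½mv² = 3435.5 − 147.0 − 2359.8 = 928.68 J
v = √(2 × 928.68/112) = 4.072 m/s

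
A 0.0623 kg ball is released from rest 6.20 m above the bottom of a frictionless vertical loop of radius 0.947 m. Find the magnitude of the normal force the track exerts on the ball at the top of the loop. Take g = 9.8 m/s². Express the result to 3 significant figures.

Energy from release to top (height 2r): mgh = ½mv_top² + mg(2r)
v_top² = 2g(h − 2r) = 2(9.8)(6.20 − 1.894) = 84.398 m²/s²
At the top, both N and weight point toward the centre: N + mg = mv_top²/r
N = m(v_top²/r − g) = 0.0623(84.398/0.947 − 9.8) = 4.942 N

N = 4.94 N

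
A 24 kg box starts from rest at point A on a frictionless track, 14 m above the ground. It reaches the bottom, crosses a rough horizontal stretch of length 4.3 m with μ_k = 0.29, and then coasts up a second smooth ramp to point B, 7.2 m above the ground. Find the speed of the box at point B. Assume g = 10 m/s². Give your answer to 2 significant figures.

Energy at A: mgh₁ = (24)(10)(14) = 3360.0 J
Friction loss: W_f = μ_k mg d = 299.3 J
At B: ½mv² + mgh₂ = mgh₁ − W_f
½mv² = 3360.0 − 299.3 − 1728.0 = 1332.7 J
v = √(2 × 1332.7/24) = 10.54 m/s

v = 11 m/s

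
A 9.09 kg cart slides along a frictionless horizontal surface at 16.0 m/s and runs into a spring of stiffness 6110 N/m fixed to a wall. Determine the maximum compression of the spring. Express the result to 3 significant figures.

Conservation of energy between contact and max compression: ½mv² = ½kx²
x = v√(m/k) = 16.0 × √(9.09/6110) = 0.6171 m

x = 0.617 m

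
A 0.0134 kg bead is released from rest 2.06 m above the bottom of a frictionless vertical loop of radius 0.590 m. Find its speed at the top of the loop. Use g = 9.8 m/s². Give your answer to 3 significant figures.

Energy conservation: mgh = ½mv_top² + mg(2r)
v_top² = 2g(h − 2r) = 2(9.8)(2.06 − 1.180) = 17.25
v_top = 4.153 m/s

v = 4.15 m/s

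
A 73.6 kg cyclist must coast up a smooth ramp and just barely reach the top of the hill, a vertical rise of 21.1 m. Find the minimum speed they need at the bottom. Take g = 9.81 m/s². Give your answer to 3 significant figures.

v = 20.3 m/s

At the top they are momentarily at rest, so all KE converts to PE: ½mv² = mgh
v = √(2gh) = √(2 × 9.81 × 21.1) = 20.35 m/s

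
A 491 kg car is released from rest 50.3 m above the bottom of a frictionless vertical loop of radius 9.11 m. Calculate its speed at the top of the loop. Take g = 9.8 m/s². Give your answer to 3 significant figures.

Energy conservation: mgh = ½mv_top² + mg(2r)
v_top² = 2g(h − 2r) = 2(9.8)(50.3 − 18.22) = 628.8
v_top = 25.08 m/s

v = 25.1 m/s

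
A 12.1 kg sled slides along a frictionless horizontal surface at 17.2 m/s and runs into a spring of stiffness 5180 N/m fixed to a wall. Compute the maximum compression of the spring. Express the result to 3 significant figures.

Conservation of energy between contact and max compression: ½mv² = ½kx²
x = v√(m/k) = 17.2 × √(12.1/5180) = 0.8313 m

x = 0.831 m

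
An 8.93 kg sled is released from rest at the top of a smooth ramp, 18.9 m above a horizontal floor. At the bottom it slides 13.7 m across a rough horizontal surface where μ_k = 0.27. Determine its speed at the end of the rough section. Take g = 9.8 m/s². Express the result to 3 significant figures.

Energy bookkeeping (friction removes W_f = μ_k N d):
mgh = ½mv² + μ_k m g d
W_f = μ_k mg d = (0.27)(8.93)(9.8)(13.7) = 323.7 J
½mv² = mgh − W_f = 1654.0 − 323.7 = 1330.3 J
v = √(2 × 1330.3/8.93) = 17.26 m/s

v = 17.3 m/s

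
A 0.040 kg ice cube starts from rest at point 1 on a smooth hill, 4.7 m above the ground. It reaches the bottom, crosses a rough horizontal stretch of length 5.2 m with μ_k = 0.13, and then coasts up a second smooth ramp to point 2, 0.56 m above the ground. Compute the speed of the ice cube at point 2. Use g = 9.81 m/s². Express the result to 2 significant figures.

v = 8.2 m/s

Energy at 1: mgh₁ = (0.040)(9.81)(4.7) = 1.8443 J
Friction loss: W_f = μ_k mg d = 0.2653 J
At 2: ½mv² + mgh₂ = mgh₁ − W_f
½mv² = 1.8443 − 0.2653 − 0.21974 = 1.3593 J
v = √(2 × 1.3593/0.040) = 8.244 m/s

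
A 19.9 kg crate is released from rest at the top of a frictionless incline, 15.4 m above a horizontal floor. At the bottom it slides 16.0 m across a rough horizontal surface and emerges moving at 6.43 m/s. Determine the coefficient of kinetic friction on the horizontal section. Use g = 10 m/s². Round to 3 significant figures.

Energy bookkeeping (friction removes W_f = μ_k N d):
mgh = ½mv² + μ_k m g d
mgh = 3064.6 J; ½mv² = 411.38 J
W_f = 3064.6 − 411.38 = 2653 J
μ_k = W_f/(mg·d) = 2653/(199.0 × 16.0) = 0.8333

μ_k = 0.833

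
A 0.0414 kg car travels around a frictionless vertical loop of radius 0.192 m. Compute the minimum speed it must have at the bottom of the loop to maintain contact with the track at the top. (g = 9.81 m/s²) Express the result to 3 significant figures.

At the top: mg = mv_top²/r ⇒ v_top² = gr = 1.884 m²/s²
Energy from bottom to top (height 2r): ½mv_bot² = ½mv_top² + mg(2r)
v_bot² = gr + 4gr = 5gr = 9.418
v_bot = √(5gr) = 3.069 m/s

v = 3.07 m/s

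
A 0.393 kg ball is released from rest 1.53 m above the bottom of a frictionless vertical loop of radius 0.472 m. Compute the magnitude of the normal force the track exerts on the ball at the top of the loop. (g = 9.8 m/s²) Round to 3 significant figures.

Energy from release to top (height 2r): mgh = ½mv_top² + mg(2r)
v_top² = 2g(h − 2r) = 2(9.8)(1.53 − 0.9440) = 11.486 m²/s²
At the top, both N and weight point toward the centre: N + mg = mv_top²/r
N = m(v_top²/r − g) = 0.393(11.486/0.472 − 9.8) = 5.712 N

N = 5.71 N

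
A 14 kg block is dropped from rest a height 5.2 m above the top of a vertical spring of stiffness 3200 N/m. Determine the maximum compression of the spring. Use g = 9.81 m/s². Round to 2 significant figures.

Take the reference level at the top of the uncompressed spring. At max compression the block has fallen H + x and is momentarily at rest:
mg(H + x) = ½kx²
½(3200)x² − (14)(9.81)x − (14)(9.81)(5.2) = 0
1600x² − 137.3x − 714.2 = 0
x = [137.3 + √(18862 + 4.5707e+06)]/(2 × 1600) = 0.7124 m

x = 0.71 m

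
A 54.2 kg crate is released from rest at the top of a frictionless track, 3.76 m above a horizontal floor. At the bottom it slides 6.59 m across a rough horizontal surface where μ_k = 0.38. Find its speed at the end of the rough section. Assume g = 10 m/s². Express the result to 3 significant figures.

Energy at the top = energy at the end + work done against friction:
mgh = ½mv² + μ_k m g d
W_f = μ_k mg d = (0.38)(54.2)(10)(6.59) = 1357 J
½mv² = mgh − W_f = 2037.9 − 1357 = 680.64 J
v = √(2 × 680.64/54.2) = 5.012 m/s

v = 5.01 m/s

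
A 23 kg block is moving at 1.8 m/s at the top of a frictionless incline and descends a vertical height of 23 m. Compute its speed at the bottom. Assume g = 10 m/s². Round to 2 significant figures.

v = 22 m/s

Energy conservation between the two points: ½mv₀² + mgh = ½mv²
The mass cancels from both sides.
v² = v₀² + 2gh = (1.8)² + 2(10)(23) = 463.24
v = √463.24 = 21.52 m/s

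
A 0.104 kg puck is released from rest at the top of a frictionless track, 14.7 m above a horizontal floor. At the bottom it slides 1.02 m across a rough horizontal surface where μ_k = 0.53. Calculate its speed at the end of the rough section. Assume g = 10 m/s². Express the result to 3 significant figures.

v = 16.8 m/s

Energy bookkeeping (friction removes W_f = μ_k N d):
mgh = ½mv² + μ_k m g d
W_f = μ_k mg d = (0.53)(0.104)(10)(1.02) = 0.5622 J
½mv² = mgh − W_f = 15.288 − 0.5622 = 14.726 J
v = √(2 × 14.726/0.104) = 16.83 m/s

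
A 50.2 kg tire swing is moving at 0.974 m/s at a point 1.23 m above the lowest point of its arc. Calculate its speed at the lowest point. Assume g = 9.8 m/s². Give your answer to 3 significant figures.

Energy conservation between the two points: ½mv₀² + mgh = ½mv²
The mass cancels from both sides.
v² = v₀² + 2gh = (0.974)² + 2(9.8)(1.23) = 25.057
v = √25.057 = 5.006 m/s

v = 5.01 m/s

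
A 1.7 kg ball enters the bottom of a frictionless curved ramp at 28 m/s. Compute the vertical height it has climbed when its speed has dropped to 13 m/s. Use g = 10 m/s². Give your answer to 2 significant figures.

h = 31 m

Conservation of energy: ½mv₁² = ½mv₂² + mgh
h = (v₁² − v₂²)/(2g) = (28² − 13²)/(2 × 10) = 30.75 m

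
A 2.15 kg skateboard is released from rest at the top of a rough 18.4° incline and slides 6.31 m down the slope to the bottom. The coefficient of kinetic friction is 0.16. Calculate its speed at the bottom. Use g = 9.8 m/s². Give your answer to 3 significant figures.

Energy: mgh = ½mv² + W_f, with h = L sinθ and W_f = μ_k (mg cosθ) L
mgh = mgL sinθ = (2.15)(9.8)(6.31)sin18.4° = 41.966 J
W_f = μ_k mg cosθ · L = (0.16)(2.15)(9.8)cos18.4°·6.31 = 20.18 J
½mv² = 41.966 − 20.18 = 21.781 J
v = √(2 × 21.781/2.15) = 4.501 m/s

v = 4.50 m/s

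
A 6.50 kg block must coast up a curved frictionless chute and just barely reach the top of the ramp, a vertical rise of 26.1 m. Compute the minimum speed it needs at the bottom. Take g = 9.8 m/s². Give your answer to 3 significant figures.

At the top it is momentarily at rest, so all KE converts to PE: ½mv² = mgh
v = √(2gh) = √(2 × 9.8 × 26.1) = 22.62 m/s

v = 22.6 m/s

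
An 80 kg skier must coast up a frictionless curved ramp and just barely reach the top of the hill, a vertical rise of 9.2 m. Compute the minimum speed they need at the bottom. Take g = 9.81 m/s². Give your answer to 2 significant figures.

At the top they are momentarily at rest, so all KE converts to PE: ½mv² = mgh
v = √(2gh) = √(2 × 9.81 × 9.2) = 13.44 m/s

v = 13 m/s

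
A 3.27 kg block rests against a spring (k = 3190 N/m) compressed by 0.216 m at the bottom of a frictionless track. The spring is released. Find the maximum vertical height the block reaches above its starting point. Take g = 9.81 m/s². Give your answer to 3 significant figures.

h = 2.32 m

All spring PE becomes gravitational PE at the highest point: ½kx² = mgh
h = kx²/(2mg) = (3190)(0.216)²/(2 × 3.27 × 9.81) = 2.320 m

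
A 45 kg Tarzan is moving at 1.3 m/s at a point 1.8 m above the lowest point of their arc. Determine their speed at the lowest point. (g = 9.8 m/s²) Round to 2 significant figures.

v = 6.1 m/s

Energy conservation between the two points: ½mv₀² + mgh = ½mv²
v² = v₀² + 2gh = (1.3)² + 2(9.8)(1.8) = 36.970
v = √36.970 = 6.080 m/s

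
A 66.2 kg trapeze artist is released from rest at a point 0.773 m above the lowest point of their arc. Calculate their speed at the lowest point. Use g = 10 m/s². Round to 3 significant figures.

v = 3.93 m/s

Energy conservation between the two points: mgh = ½mv²
v = √(2gh) = √(2 × 10 × 0.773) = √15.460 = 3.932 m/s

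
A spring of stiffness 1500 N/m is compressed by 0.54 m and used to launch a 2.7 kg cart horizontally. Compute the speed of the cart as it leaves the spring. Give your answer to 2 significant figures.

v = 13 m/s

Conservation of energy: ½kx² = ½mv²
v = x√(k/m) = 0.54 × √(1500/2.7) = 12.73 m/s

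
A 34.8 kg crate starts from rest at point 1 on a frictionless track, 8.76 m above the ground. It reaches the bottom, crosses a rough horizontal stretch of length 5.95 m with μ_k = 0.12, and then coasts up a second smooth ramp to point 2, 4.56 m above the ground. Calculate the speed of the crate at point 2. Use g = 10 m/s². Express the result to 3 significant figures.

Energy at 1: mgh₁ = (34.8)(10)(8.76) = 3048.5 J
Friction loss: W_f = μ_k mg d = 248.5 J
At 2: ½mv² + mgh₂ = mgh₁ − W_f
½mv² = 3048.5 − 248.5 − 1586.9 = 1213.1 J
v = √(2 × 1213.1/34.8) = 8.350 m/s

v = 8.35 m/s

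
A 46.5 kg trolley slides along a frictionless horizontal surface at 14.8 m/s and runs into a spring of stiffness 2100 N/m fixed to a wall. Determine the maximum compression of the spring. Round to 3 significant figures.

x = 2.20 m

At max compression the trolley is momentarily at rest: ½mv² = ½kx²
x = v√(m/k) = 14.8 × √(46.5/2100) = 2.202 m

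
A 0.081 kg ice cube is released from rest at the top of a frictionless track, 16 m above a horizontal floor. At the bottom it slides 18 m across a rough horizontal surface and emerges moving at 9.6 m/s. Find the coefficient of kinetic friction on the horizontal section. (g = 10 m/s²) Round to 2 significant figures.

μ_k = 0.63

Energy bookkeeping (friction removes W_f = μ_k N d):
mgh = ½mv² + μ_k m g d
mgh = 12.960 J; ½mv² = 3.7325 J
W_f = 12.960 − 3.7325 = 9.228 J
μ_k = W_f/(mg·d) = 9.228/(0.8100 × 18) = 0.6329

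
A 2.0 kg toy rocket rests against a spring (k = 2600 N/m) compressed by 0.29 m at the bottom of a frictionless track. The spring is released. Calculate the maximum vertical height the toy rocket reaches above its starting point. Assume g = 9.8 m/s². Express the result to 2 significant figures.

h = 5.6 m

At maximum height the toy rocket is at rest, so ½kx² = mgh
h = kx²/(2mg) = (2600)(0.29)²/(2 × 2.0 × 9.8) = 5.578 m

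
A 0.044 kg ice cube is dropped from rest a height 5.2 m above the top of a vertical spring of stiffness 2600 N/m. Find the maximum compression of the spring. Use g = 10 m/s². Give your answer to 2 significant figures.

x = 0.042 m

Let x be the compression. The total drop is H + x, and the cube is instantaneously at rest at max compression, so energy conservation gives:
mg(H + x) = ½kx²
½(2600)x² − (0.044)(10)x − (0.044)(10)(5.2) = 0
1300x² − 0.4400x − 2.288 = 0
x = [0.4400 + √(0.1936 + 11898)]/(2 × 1300) = 0.04212 m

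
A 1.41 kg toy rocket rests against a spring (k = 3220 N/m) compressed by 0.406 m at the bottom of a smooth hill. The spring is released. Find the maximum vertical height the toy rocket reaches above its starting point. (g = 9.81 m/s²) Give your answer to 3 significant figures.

Energy conservation from release to the highest point: ½kx² = mgh
h = kx²/(2mg) = (3220)(0.406)²/(2 × 1.41 × 9.81) = 19.19 m

h = 19.2 m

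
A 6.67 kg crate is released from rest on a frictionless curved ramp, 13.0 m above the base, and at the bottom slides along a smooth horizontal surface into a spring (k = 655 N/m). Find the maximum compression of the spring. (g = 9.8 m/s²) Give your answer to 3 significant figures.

Gravitational PE at the top equals spring PE at max compression: mgh = ½kx²
x = √(2mgh/k) = √(2 × 6.67 × 9.8 × 13.0 / 655) = 1.611 m

x = 1.61 m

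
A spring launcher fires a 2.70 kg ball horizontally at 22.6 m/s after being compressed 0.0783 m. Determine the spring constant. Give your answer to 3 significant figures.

k = 225000 N/m

½kx² = ½mv²
k = mv²/x² = (2.70)(22.6)²/(0.0783)² = 224935 N/m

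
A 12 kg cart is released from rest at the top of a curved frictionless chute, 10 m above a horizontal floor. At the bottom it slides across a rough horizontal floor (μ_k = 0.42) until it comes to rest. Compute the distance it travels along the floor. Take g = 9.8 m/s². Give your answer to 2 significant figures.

Applying the work–energy principle:
At rest all PE has been dissipated by friction: mgh = μ_k m g d
d = h/μ_k = 10/0.42 = 23.81 m

d = 24 m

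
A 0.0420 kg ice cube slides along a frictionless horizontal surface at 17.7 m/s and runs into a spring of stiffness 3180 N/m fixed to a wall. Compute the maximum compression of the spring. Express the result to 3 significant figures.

All KE is stored as spring PE at maximum compression: ½mv² = ½kx²
x = v√(m/k) = 17.7 × √(0.0420/3180) = 0.06433 m

x = 0.0643 m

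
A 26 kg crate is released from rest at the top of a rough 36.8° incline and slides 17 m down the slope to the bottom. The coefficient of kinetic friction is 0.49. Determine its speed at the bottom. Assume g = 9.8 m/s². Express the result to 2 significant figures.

v = 8.3 m/s

Taking the bottom as reference, mgh = ½mv² + μ_k N L with h = L sinθ, N = mg cosθ:
mgh = mgL sinθ = (26)(9.8)(17)sin36.8° = 2594.7 J
W_f = μ_k mg cosθ · L = (0.49)(26)(9.8)cos36.8°·17 = 1700 J
½mv² = 2594.7 − 1700 = 895.19 J
v = √(2 × 895.19/26) = 8.298 m/s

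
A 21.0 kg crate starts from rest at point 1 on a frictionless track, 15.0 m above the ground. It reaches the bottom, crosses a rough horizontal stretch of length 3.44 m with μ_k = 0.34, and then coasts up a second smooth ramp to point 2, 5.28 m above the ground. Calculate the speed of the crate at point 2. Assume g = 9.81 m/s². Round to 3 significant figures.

v = 13.0 m/s

Energy at 1: mgh₁ = (21.0)(9.81)(15.0) = 3090.2 J
Friction loss: W_f = μ_k mg d = 240.9 J
At 2: ½mv² + mgh₂ = mgh₁ − W_f
½mv² = 3090.2 − 240.9 − 1087.7 = 1761.5 J
v = √(2 × 1761.5/21.0) = 12.95 m/s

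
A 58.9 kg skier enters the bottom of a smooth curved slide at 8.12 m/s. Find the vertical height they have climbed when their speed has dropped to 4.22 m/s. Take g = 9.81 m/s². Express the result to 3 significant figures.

Conservation of energy: ½mv₁² = ½mv₂² + mgh
h = (v₁² − v₂²)/(2g) = (8.12² − 4.22²)/(2 × 9.81) = 2.453 m

h = 2.45 m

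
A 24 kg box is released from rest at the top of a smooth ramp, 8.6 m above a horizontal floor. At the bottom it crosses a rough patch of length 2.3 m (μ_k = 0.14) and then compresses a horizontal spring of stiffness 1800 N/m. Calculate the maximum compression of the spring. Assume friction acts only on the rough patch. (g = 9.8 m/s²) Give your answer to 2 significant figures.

x = 1.5 m

Initial energy: E₁ = mgh = (24)(9.8)(8.6) = 2022.7 J
Friction removes W_f = μ_k mg d = (0.14)(24)(9.8)(2.3) = 75.73 J
Energy reaching the spring: E = 2022.7 − 75.73 = 1947.0 J
At max compression ½kx² = E ⇒ x = √(2E/k) = √(2 × 1947.0/1800) = 1.471 m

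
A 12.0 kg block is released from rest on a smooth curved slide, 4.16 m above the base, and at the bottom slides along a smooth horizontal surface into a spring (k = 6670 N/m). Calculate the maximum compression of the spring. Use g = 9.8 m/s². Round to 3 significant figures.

x = 0.383 m

Gravitational PE at the top equals spring PE at max compression: mgh = ½kx²
x = √(2mgh/k) = √(2 × 12.0 × 9.8 × 4.16 / 6670) = 0.3830 m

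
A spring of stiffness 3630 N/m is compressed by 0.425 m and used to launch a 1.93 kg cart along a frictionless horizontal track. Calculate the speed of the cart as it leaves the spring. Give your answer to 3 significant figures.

v = 18.4 m/s

The cart leaves the spring when the spring is at natural length, so ½kx² = ½mv²
v = x√(k/m) = 0.425 × √(3630/1.93) = 18.43 m/s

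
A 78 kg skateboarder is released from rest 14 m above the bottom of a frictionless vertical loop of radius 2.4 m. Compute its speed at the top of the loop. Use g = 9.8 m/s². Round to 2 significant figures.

v = 13 m/s

Energy conservation: mgh = ½mv_top² + mg(2r)
v_top² = 2g(h − 2r) = 2(9.8)(14 − 4.800) = 180.3
v_top = 13.43 m/s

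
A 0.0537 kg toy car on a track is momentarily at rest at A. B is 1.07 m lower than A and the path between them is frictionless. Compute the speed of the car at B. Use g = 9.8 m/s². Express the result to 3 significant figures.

By conservation of mechanical energy, mgh = ½mv²
v = √(2gh) = √(2 × 9.8 × 1.07) = √20.972 = 4.580 m/s

v = 4.58 m/s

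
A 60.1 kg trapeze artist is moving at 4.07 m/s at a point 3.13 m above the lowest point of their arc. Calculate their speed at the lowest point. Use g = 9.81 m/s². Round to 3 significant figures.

Equating total energy at the two states: ½mv₀² + mgh = ½mv²
v² = v₀² + 2gh = (4.07)² + 2(9.81)(3.13) = 77.976
v = √77.976 = 8.830 m/s

v = 8.83 m/s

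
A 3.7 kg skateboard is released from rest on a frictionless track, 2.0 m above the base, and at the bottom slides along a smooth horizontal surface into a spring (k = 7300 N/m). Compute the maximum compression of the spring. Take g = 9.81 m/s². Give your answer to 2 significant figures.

x = 0.14 m

At max compression the skateboard is momentarily at rest: mgh = ½kx²
x = √(2mgh/k) = √(2 × 3.7 × 9.81 × 2.0 / 7300) = 0.1410 m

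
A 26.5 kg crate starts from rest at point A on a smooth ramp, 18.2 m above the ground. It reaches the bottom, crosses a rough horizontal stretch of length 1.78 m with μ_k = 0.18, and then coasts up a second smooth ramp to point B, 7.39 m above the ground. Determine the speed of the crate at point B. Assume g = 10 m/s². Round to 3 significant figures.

v = 14.5 m/s

Energy at A: mgh₁ = (26.5)(10)(18.2) = 4823.0 J
Friction loss: W_f = μ_k mg d = 84.91 J
At B: ½mv² + mgh₂ = mgh₁ − W_f
½mv² = 4823.0 − 84.91 − 1958.3 = 2779.7 J
v = √(2 × 2779.7/26.5) = 14.48 m/s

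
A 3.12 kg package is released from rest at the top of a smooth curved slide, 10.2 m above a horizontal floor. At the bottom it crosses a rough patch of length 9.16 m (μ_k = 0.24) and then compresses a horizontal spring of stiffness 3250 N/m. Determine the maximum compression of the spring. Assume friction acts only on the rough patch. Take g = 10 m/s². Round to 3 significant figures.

x = 0.392 m

Initial energy: E₁ = mgh = (3.12)(10)(10.2) = 318.24 J
Friction removes W_f = μ_k mg d = (0.24)(3.12)(10)(9.16) = 68.59 J
Energy reaching the spring: E = 318.24 − 68.59 = 249.65 J
At max compression ½kx² = E ⇒ x = √(2E/k) = √(2 × 249.65/3250) = 0.3920 m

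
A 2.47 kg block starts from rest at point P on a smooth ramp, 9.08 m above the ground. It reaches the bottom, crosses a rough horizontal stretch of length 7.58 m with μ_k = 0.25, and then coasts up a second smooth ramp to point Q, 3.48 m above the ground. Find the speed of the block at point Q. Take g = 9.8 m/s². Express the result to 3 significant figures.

v = 8.52 m/s

Energy at P: mgh₁ = (2.47)(9.8)(9.08) = 219.79 J
Friction loss: W_f = μ_k mg d = 45.87 J
At Q: ½mv² + mgh₂ = mgh₁ − W_f
½mv² = 219.79 − 45.87 − 84.237 = 89.683 J
v = √(2 × 89.683/2.47) = 8.522 m/s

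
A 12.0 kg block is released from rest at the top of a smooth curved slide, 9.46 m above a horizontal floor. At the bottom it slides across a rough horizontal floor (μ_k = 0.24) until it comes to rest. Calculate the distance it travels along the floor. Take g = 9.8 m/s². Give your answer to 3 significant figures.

d = 39.4 m

Applying the work–energy principle:
At rest all PE has been dissipated by friction: mgh = μ_k m g d
d = h/μ_k = 9.46/0.24 = 39.42 m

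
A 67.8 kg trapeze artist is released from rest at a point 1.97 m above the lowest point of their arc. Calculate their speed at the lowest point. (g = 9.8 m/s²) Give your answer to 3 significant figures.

Equating total energy at the two states: mgh = ½mv²
v = √(2gh) = √(2 × 9.8 × 1.97) = √38.612 = 6.214 m/s

v = 6.21 m/s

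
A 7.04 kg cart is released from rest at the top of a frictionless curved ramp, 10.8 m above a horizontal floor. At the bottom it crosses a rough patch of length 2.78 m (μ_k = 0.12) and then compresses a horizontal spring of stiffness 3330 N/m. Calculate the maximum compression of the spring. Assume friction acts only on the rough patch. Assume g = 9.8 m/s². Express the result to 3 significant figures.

Initial energy: E₁ = mgh = (7.04)(9.8)(10.8) = 745.11 J
Friction removes W_f = μ_k mg d = (0.12)(7.04)(9.8)(2.78) = 23.02 J
Energy reaching the spring: E = 745.11 − 23.02 = 722.10 J
At max compression ½kx² = E ⇒ x = √(2E/k) = √(2 × 722.10/3330) = 0.6586 m

x = 0.659 m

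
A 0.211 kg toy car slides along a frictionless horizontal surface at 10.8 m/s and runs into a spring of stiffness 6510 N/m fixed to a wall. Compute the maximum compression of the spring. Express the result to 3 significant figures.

Conservation of energy between contact and max compression: ½mv² = ½kx²
x = v√(m/k) = 10.8 × √(0.211/6510) = 0.06149 m

x = 0.0615 m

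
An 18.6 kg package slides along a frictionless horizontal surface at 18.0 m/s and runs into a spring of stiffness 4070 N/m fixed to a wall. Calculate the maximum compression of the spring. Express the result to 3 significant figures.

x = 1.22 m

All KE is stored as spring PE at maximum compression: ½mv² = ½kx²
x = v√(m/k) = 18.0 × √(18.6/4070) = 1.217 m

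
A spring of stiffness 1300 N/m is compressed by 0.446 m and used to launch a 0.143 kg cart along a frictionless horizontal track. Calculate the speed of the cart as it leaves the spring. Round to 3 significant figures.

v = 42.5 m/s

The cart leaves the spring when the spring is at natural length, so ½kx² = ½mv²
v = x√(k/m) = 0.446 × √(1300/0.143) = 42.52 m/s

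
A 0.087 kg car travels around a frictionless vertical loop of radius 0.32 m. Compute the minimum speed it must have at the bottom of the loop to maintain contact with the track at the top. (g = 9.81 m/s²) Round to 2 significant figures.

At the top: mg = mv_top²/r ⇒ v_top² = gr = 3.139 m²/s²
Energy from bottom to top (height 2r): ½mv_bot² = ½mv_top² + mg(2r)
v_bot² = gr + 4gr = 5gr = 15.70
v_bot = √(5gr) = 3.962 m/s

v = 4.0 m/s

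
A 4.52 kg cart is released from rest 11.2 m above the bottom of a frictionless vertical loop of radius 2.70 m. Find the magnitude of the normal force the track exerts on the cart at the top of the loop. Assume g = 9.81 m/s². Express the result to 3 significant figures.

N = 146 N

Energy from release to top (height 2r): mgh = ½mv_top² + mg(2r)
v_top² = 2g(h − 2r) = 2(9.81)(11.2 − 5.400) = 113.80 m²/s²
At the top, both N and weight point toward the centre: N + mg = mv_top²/r
N = m(v_top²/r − g) = 4.52(113.80/2.70 − 9.81) = 146.2 N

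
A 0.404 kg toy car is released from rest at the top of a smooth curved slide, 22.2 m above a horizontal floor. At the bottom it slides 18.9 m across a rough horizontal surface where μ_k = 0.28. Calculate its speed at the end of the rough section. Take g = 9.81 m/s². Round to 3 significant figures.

v = 18.2 m/s

Energy at the top = energy at the end + work done against friction:
mgh = ½mv² + μ_k m g d
W_f = μ_k mg d = (0.28)(0.404)(9.81)(18.9) = 20.97 J
½mv² = mgh − W_f = 87.984 − 20.97 = 67.010 J
v = √(2 × 67.010/0.404) = 18.21 m/s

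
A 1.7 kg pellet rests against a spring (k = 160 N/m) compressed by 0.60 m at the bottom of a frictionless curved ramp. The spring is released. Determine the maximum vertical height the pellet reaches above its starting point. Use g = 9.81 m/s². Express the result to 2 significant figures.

All spring PE becomes gravitational PE at the highest point: ½kx² = mgh
h = kx²/(2mg) = (160)(0.60)²/(2 × 1.7 × 9.81) = 1.727 m

h = 1.7 m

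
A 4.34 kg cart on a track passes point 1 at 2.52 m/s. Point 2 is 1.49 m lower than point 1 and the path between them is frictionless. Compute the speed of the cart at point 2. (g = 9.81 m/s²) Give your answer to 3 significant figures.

Equating total energy at the two states: ½mv₀² + mgh = ½mv²
v² = v₀² + 2gh = (2.52)² + 2(9.81)(1.49) = 35.584
v = √35.584 = 5.965 m/s

v = 5.97 m/s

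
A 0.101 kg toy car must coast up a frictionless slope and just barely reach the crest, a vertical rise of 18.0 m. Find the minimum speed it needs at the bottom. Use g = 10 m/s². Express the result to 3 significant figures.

At the top it is momentarily at rest, so all KE converts to PE: ½mv² = mgh
v = √(2gh) = √(2 × 10 × 18.0) = 18.97 m/s

v = 19.0 m/s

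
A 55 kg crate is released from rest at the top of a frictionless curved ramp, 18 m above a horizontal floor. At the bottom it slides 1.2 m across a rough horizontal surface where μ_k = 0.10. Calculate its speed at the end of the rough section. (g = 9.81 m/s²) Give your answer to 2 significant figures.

v = 19 m/s

Energy bookkeeping (friction removes W_f = μ_k N d):
mgh = ½mv² + μ_k m g d
W_f = μ_k mg d = (0.10)(55)(9.81)(1.2) = 64.75 J
½mv² = mgh − W_f = 9711.9 − 64.75 = 9647.2 J
v = √(2 × 9647.2/55) = 18.73 m/s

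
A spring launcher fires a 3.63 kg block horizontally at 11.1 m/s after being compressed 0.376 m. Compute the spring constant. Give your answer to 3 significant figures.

Spring PE at full compression equals KE at release: ½kx² = ½mv²
k = mv²/x² = (3.63)(11.1)²/(0.376)² = 3164 N/m

k = 3160 N/m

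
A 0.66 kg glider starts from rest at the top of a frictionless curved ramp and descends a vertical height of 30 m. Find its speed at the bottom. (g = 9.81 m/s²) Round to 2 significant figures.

Mechanical energy is conserved (no friction): mgh = ½mv²
The mass cancels from both sides.
v = √(2gh) = √(2 × 9.81 × 30) = √588.60 = 24.26 m/s

v = 24 m/s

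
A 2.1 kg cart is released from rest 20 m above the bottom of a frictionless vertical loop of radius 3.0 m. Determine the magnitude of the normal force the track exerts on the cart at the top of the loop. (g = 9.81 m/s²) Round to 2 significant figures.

Energy from release to top (height 2r): mgh = ½mv_top² + mg(2r)
v_top² = 2g(h − 2r) = 2(9.81)(20 − 6.000) = 274.68 m²/s²
At the top, both N and weight point toward the centre: N + mg = mv_top²/r
N = m(v_top²/r − g) = 2.1(274.68/3.0 − 9.81) = 171.7 N

N = 170 N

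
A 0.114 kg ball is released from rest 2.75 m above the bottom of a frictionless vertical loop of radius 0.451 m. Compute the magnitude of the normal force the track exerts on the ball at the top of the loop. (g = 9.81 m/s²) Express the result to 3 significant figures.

Energy from release to top (height 2r): mgh = ½mv_top² + mg(2r)
v_top² = 2g(h − 2r) = 2(9.81)(2.75 − 0.9020) = 36.258 m²/s²
At the top, both N and weight point toward the centre: N + mg = mv_top²/r
N = m(v_top²/r − g) = 0.114(36.258/0.451 − 9.81) = 8.047 N

N = 8.05 N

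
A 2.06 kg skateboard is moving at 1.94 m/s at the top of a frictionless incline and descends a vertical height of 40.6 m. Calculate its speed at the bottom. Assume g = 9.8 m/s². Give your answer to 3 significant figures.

Equating total energy at the two states: ½mv₀² + mgh = ½mv²
v² = v₀² + 2gh = (1.94)² + 2(9.8)(40.6) = 799.52
v = √799.52 = 28.28 m/s

v = 28.3 m/s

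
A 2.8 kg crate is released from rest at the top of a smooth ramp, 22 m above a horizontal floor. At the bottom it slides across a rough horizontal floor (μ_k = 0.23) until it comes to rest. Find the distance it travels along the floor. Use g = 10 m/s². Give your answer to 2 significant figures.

d = 96 m

Applying the work–energy principle:
At rest all PE has been dissipated by friction: mgh = μ_k m g d
d = h/μ_k = 22/0.23 = 95.65 m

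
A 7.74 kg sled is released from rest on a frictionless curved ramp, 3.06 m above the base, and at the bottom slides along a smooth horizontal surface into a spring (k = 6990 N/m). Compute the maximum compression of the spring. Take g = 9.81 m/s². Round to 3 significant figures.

At max compression the sled is momentarily at rest: mgh = ½kx²
x = √(2mgh/k) = √(2 × 7.74 × 9.81 × 3.06 / 6990) = 0.2578 m

x = 0.258 m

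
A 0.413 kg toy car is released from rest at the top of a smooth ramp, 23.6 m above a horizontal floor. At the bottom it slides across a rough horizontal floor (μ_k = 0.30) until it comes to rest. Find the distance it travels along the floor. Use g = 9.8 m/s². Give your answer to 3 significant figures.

Applying the work–energy principle:
At rest all PE has been dissipated by friction: mgh = μ_k m g d
d = h/μ_k = 23.6/0.30 = 78.67 m

d = 78.7 m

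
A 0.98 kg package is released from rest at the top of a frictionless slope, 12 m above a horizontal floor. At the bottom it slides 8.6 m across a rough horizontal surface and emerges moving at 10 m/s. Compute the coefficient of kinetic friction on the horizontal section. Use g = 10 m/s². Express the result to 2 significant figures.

μ_k = 0.81

Energy bookkeeping (friction removes W_f = μ_k N d):
mgh = ½mv² + μ_k m g d
mgh = 117.60 J; ½mv² = 49.000 J
W_f = 117.60 − 49.000 = 68.60 J
μ_k = W_f/(mg·d) = 68.60/(9.800 × 8.6) = 0.8140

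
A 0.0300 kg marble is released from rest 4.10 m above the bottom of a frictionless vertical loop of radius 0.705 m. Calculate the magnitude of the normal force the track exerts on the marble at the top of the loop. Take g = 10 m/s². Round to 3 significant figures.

N = 1.99 N

Energy from release to top (height 2r): mgh = ½mv_top² + mg(2r)
v_top² = 2g(h − 2r) = 2(10)(4.10 − 1.410) = 53.800 m²/s²
At the top, both N and weight point toward the centre: N + mg = mv_top²/r
N = m(v_top²/r − g) = 0.0300(53.800/0.705 − 10) = 1.989 N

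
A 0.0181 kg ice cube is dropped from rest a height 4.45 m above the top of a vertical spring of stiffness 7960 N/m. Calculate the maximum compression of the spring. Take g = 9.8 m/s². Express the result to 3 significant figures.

Take the reference level at the top of the uncompressed spring. At max compression the cube has fallen H + x and is momentarily at rest:
mg(H + x) = ½kx²
½(7960)x² − (0.0181)(9.8)x − (0.0181)(9.8)(4.45) = 0
3980x² − 0.1774x − 0.7893 = 0
x = [0.1774 + √(0.03146 + 12566)]/(2 × 3980) = 0.01411 m

x = 0.0141 m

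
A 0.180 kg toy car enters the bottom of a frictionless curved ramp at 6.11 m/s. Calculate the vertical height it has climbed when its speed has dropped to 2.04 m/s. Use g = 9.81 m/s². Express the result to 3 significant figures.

h = 1.69 m

Energy balance between the two points: ½mv₁² = ½mv₂² + mgh
h = (v₁² − v₂²)/(2g) = (6.11² − 2.04²)/(2 × 9.81) = 1.691 m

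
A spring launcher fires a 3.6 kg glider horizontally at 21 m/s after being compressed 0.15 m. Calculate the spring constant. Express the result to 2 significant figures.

Spring PE at full compression equals KE at release: ½kx² = ½mv²
k = mv²/x² = (3.6)(21)²/(0.15)² = 70560 N/m

k = 71000 N/m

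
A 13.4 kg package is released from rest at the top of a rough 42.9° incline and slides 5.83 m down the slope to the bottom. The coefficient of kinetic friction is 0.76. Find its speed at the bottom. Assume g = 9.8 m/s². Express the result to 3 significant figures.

v = 3.76 m/s

Energy: mgh = ½mv² + W_f, with h = L sinθ and W_f = μ_k (mg cosθ) L
mgh = mgL sinθ = (13.4)(9.8)(5.83)sin42.9° = 521.16 J
W_f = μ_k mg cosθ · L = (0.76)(13.4)(9.8)cos42.9°·5.83 = 426.2 J
½mv² = 521.16 − 426.2 = 94.925 J
v = √(2 × 94.925/13.4) = 3.764 m/s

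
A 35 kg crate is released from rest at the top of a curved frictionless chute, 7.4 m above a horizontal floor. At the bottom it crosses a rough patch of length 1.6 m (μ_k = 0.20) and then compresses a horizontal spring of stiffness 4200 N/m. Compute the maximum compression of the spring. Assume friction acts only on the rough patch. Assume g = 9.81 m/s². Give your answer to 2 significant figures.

x = 1.1 m

Initial energy: E₁ = mgh = (35)(9.81)(7.4) = 2540.8 J
Friction removes W_f = μ_k mg d = (0.20)(35)(9.81)(1.6) = 109.9 J
Energy reaching the spring: E = 2540.8 − 109.9 = 2430.9 J
At max compression ½kx² = E ⇒ x = √(2E/k) = √(2 × 2430.9/4200) = 1.076 m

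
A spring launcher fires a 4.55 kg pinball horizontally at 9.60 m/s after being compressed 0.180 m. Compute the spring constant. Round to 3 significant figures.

k = 12900 N/m

Energy stored in the spring equals the launch KE: ½kx² = ½mv²
k = mv²/x² = (4.55)(9.60)²/(0.180)² = 12942 N/m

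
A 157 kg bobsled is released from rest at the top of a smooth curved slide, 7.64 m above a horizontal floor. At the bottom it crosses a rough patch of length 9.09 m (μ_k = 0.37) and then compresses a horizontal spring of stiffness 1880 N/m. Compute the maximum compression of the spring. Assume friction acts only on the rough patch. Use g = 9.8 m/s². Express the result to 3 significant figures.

Initial energy: E₁ = mgh = (157)(9.8)(7.64) = 11755 J
Friction removes W_f = μ_k mg d = (0.37)(157)(9.8)(9.09) = 5175 J
Energy reaching the spring: E = 11755 − 5175 = 6580.1 J
At max compression ½kx² = E ⇒ x = √(2E/k) = √(2 × 6580.1/1880) = 2.646 m

x = 2.65 m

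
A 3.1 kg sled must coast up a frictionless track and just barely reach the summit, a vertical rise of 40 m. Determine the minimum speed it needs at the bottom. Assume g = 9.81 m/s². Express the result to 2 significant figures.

At the top it is momentarily at rest, so all KE converts to PE: ½mv² = mgh
v = √(2gh) = √(2 × 9.81 × 40) = 28.01 m/s

v = 28 m/s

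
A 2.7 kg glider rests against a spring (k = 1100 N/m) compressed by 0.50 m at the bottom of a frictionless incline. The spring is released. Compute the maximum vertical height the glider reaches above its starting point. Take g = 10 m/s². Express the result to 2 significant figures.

h = 5.1 m

All spring PE becomes gravitational PE at the highest point: ½kx² = mgh
h = kx²/(2mg) = (1100)(0.50)²/(2 × 2.7 × 10) = 5.093 m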